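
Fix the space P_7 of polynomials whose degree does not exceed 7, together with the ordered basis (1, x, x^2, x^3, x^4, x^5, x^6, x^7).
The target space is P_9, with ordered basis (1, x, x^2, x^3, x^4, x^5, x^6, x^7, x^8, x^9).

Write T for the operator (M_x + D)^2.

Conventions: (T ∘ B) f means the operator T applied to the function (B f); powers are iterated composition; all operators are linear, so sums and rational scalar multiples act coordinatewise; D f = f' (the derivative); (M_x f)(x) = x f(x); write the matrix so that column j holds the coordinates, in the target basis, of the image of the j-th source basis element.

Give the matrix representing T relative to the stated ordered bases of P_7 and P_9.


image of 1: x^2 + 1
image of x: x^3 + 3x
image of x^2: x^4 + 5x^2 + 2
image of x^3: x^5 + 7x^3 + 6x
image of x^4: x^6 + 9x^4 + 12x^2
image of x^5: x^7 + 11x^5 + 20x^3
image of x^6: x^8 + 13x^6 + 30x^4
image of x^7: x^9 + 15x^7 + 42x^5
each image's coordinates form column j of the matrix

the matrix is [[1, 0, 2, 0, 0, 0, 0, 0]; [0, 3, 0, 6, 0, 0, 0, 0]; [1, 0, 5, 0, 12, 0, 0, 0]; [0, 1, 0, 7, 0, 20, 0, 0]; [0, 0, 1, 0, 9, 0, 30, 0]; [0, 0, 0, 1, 0, 11, 0, 42]; [0, 0, 0, 0, 1, 0, 13, 0]; [0, 0, 0, 0, 0, 1, 0, 15]; [0, 0, 0, 0, 0, 0, 1, 0]; [0, 0, 0, 0, 0, 0, 0, 1]] (rows listed top to bottom)


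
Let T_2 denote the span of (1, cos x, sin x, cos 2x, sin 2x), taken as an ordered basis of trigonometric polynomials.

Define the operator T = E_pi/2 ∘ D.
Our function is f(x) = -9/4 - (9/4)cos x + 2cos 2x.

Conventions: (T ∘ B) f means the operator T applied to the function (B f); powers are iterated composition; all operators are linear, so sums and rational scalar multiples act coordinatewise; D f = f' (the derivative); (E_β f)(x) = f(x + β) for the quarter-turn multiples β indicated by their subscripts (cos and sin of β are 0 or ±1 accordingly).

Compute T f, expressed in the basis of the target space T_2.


g(x) = (9/4)cos x + 4sin 2x

D f = (9/4)sin x - 4sin 2x
E_pi/2 D f = (9/4)cos x + 4sin 2x


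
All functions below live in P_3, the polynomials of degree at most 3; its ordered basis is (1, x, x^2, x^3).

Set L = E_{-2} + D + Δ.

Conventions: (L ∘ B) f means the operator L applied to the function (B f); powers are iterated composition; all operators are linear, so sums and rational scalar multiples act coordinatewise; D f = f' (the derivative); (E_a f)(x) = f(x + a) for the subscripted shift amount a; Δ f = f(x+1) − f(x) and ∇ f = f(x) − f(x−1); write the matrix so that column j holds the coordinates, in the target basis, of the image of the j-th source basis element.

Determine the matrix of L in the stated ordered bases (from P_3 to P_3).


image of 1: 1
image of x: x
image of x^2: x^2 + 5
image of x^3: x^3 + 15x - 7
each image's coordinates form column j of the matrix

the matrix is [[1, 0, 5, -7]; [0, 1, 0, 15]; [0, 0, 1, 0]; [0, 0, 0, 1]] (rows listed top to bottom)


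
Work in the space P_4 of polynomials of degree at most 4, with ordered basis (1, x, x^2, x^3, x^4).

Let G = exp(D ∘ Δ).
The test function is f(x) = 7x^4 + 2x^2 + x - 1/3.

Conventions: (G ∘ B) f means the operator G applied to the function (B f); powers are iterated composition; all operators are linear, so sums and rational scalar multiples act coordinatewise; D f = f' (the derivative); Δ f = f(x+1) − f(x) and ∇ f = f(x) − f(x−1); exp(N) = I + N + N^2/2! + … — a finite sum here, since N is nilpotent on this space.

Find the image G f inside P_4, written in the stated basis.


order-1 term: 84x^2 + 84x + 32
order-2 term: 84
the series for exp(D ∘ Δ) f terminates at order 2
exp(D ∘ Δ) f = 7x^4 + 86x^2 + 85x + 347/3

g(x) = 7x^4 + 86x^2 + 85x + 347/3


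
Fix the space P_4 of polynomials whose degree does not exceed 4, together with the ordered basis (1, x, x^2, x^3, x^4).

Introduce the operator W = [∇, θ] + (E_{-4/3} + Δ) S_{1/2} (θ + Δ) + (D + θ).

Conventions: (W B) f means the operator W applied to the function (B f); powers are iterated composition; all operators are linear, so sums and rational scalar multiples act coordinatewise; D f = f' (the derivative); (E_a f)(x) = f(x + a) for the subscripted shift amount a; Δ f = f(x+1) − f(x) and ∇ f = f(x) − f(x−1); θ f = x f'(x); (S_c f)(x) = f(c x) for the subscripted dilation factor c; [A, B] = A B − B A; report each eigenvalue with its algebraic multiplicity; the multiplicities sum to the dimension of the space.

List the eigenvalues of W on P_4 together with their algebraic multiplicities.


λ = 0 (multiplicity 1), λ = 3/2 (multiplicity 1), λ = 5/2 (multiplicity 1), λ = 27/8 (multiplicity 1), λ = 17/4 (multiplicity 1)

image of 1: 0
image of x: (3/2)x + 17/6
image of x^2: (5/2)x^2 + (14/3)x + 1/18
image of x^3: (27/8)x^3 + (51/8)x^2 - (15/8)x + 365/72
image of x^4: (17/4)x^4 + (49/6)x^3 - (41/6)x^2 + (853/54)x + 277/324
the matrix is upper triangular; its diagonal is (0, 3/2, 5/2, 27/8, 17/4)
for a triangular matrix the eigenvalues are the diagonal entries, with algebraic multiplicity their repetition count


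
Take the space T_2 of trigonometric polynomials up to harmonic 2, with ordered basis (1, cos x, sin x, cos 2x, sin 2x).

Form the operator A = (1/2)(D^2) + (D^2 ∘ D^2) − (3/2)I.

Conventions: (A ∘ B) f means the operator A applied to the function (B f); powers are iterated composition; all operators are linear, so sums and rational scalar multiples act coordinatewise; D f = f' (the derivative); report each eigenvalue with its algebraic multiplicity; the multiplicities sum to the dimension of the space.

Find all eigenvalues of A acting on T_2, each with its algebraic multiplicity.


image of 1: -3/2
image of cos x: -cos x
image of sin x: -sin x
image of cos 2x: (25/2)cos 2x
image of sin 2x: (25/2)sin 2x
the matrix is diagonal; its diagonal is (-3/2, -1, -1, 25/2, 25/2)
for a triangular matrix the eigenvalues are the diagonal entries, with algebraic multiplicity their repetition count

λ = -3/2 (multiplicity 1), λ = -1 (multiplicity 2), λ = 25/2 (multiplicity 2)


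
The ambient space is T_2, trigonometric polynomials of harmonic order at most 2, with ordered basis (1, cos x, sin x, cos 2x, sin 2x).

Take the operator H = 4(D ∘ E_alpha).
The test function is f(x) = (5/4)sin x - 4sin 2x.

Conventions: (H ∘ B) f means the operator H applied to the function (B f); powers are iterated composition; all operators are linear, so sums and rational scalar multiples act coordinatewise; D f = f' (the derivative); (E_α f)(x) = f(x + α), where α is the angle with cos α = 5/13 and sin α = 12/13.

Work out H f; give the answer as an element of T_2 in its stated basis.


E_alpha f = (15/13)cos x + (25/52)sin x - (480/169)cos 2x + (476/169)sin 2x
D E_alpha f = (25/52)cos x - (15/13)sin x + (952/169)cos 2x + (960/169)sin 2x
(4(D ∘ E_alpha)) f = (25/13)cos x - (60/13)sin x + (3808/169)cos 2x + (3840/169)sin 2x

the result is g(x) = (25/13)cos x - (60/13)sin x + (3808/169)cos 2x + (3840/169)sin 2x


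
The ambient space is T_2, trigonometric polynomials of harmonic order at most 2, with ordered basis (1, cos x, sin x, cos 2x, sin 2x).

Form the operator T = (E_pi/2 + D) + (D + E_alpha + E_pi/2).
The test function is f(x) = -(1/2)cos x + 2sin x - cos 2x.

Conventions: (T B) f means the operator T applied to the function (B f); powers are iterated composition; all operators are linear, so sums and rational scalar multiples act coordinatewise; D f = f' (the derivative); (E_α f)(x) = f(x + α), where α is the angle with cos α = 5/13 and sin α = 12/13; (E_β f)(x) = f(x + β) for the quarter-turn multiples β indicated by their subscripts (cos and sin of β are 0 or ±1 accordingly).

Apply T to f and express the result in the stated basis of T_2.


the image equals g(x) = (251/26)cos x + (42/13)sin x + (457/169)cos 2x + (796/169)sin 2x

E_pi/2 f = 2cos x + (1/2)sin x + cos 2x
D f = 2cos x + (1/2)sin x + 2sin 2x
(E_pi/2 + D) f = 4cos x + sin x + cos 2x + 2sin 2x
D f = 2cos x + (1/2)sin x + 2sin 2x
E_alpha f = (43/26)cos x + (16/13)sin x + (119/169)cos 2x + (120/169)sin 2x
E_pi/2 f = 2cos x + (1/2)sin x + cos 2x
(D + E_alpha + E_pi/2) f = (147/26)cos x + (29/13)sin x + (288/169)cos 2x + (458/169)sin 2x
((E_pi/2 + D) + (D + E_alpha + E_pi/2)) f = (251/26)cos x + (42/13)sin x + (457/169)cos 2x + (796/169)sin 2x


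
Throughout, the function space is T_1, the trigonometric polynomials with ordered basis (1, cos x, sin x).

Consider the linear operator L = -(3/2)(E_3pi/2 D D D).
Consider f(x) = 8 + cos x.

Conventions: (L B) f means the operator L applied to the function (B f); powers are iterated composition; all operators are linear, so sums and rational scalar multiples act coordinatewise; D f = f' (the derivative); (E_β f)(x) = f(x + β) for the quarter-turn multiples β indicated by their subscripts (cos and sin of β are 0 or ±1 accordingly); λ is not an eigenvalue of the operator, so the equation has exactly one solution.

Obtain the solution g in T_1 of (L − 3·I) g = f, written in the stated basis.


g(x) = -8/3 - (2/3)cos x

write g with unknown coordinates in the stated basis and equate coefficients in (L − 3·I) g = f
solving from the highest basis element down gives g = -8/3 - (2/3)cos x
check: L g = -cos x
so L g − 3·g = 8 + cos x = f ✓


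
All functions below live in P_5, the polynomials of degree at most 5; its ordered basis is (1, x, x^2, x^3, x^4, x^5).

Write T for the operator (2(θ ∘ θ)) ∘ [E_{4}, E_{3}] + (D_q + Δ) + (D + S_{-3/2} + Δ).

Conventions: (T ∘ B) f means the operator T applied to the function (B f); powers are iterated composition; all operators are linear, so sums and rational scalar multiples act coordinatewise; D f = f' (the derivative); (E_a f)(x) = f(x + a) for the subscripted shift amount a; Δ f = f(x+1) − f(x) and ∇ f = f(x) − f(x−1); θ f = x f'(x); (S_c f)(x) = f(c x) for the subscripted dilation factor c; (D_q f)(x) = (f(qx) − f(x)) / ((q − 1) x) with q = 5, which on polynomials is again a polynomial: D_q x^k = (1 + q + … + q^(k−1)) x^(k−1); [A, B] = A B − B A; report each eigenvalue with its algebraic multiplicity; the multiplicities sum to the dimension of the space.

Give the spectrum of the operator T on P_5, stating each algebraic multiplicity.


image of 1: 1
image of x: -(3/2)x + 4
image of x^2: (9/4)x^2 + 12x + 2
image of x^3: -(27/8)x^3 + 40x^2 + 6x + 2
image of x^4: (81/16)x^4 + 168x^3 + 12x^2 + 8x + 2
image of x^5: -(243/32)x^5 + 796x^4 + 20x^3 + 20x^2 + 10x + 2
the matrix is upper triangular; its diagonal is (1, -3/2, 9/4, -27/8, 81/16, -243/32)
for a triangular matrix the eigenvalues are the diagonal entries, with algebraic multiplicity their repetition count

λ = -243/32 (multiplicity 1), λ = -27/8 (multiplicity 1), λ = -3/2 (multiplicity 1), λ = 1 (multiplicity 1), λ = 9/4 (multiplicity 1), λ = 81/16 (multiplicity 1)


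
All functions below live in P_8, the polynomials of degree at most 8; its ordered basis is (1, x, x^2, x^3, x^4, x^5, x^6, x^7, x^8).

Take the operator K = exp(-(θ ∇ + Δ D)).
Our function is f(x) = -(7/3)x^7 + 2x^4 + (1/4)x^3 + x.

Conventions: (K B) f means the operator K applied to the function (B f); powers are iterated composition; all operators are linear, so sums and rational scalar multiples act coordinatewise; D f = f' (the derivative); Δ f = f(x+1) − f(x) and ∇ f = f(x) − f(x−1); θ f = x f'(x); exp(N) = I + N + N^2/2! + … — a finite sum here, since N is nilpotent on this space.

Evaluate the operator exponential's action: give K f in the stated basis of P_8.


the image equals g(x) = -(7/3)x^7 + 98x^6 - 1617x^5 + (39941/3)x^4 - (672565/12)x^3 + (214467/2)x^2 - (700423/12)x - 215831/12

order-1 term: 98x^6 - 147x^5 + (1715/3)x^4 + (173/3)x^3 + (683/2)x^2 + (587/12)x + 91/12
order-2 term: -1470x^5 + 2940x^4 - 10045x^3 + 2032x^2 - (33977/6)x - 8987/6
order-3 term: 9800x^4 - 16660x^3 + 44590x^2 + (1081/3)x + 21661/3
order-4 term: -29400x^3 + 24990x^2 - 49000x - 19600
order-5 term: 35280x^2 + 7644x + 7644
order-6 term: -11760x - 11760
the series for exp(-(θ ∇ + Δ D)) f terminates at order 6
exp(-(θ ∇ + Δ D)) f = -(7/3)x^7 + 98x^6 - 1617x^5 + (39941/3)x^4 - (672565/12)x^3 + (214467/2)x^2 - (700423/12)x - 215831/12


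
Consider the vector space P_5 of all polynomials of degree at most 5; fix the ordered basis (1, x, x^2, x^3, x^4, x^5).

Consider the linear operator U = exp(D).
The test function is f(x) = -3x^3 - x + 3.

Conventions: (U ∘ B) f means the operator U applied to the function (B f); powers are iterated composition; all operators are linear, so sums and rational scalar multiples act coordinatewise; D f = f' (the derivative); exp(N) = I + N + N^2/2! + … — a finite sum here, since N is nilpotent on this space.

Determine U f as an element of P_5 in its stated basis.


g(x) = -3x^3 - 9x^2 - 10x - 1

order-1 term: -9x^2 - 1
order-2 term: -9x
order-3 term: -3
the series for exp(D) f terminates at order 3
exp(D) f = -3x^3 - 9x^2 - 10x - 1


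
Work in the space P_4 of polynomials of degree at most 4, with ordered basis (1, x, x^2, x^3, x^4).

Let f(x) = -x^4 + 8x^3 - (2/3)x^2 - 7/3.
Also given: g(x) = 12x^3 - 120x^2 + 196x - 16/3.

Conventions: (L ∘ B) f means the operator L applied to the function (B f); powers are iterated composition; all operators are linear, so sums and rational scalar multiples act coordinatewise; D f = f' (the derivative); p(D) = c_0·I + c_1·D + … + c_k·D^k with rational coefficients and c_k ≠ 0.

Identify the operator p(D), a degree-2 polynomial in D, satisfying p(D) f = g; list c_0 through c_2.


c_0 = 0, c_1 = -3, c_2 = 4

D^0 f = -x^4 + 8x^3 - (2/3)x^2 - 7/3
D^1 f = -4x^3 + 24x^2 - (4/3)x
D^2 f = -12x^2 + 48x - 4/3
matching coefficients of g against c_0 f + c_1 Df + … from the top degree down determines the c_i
solution: c_0 = 0, c_1 = -3, c_2 = 4


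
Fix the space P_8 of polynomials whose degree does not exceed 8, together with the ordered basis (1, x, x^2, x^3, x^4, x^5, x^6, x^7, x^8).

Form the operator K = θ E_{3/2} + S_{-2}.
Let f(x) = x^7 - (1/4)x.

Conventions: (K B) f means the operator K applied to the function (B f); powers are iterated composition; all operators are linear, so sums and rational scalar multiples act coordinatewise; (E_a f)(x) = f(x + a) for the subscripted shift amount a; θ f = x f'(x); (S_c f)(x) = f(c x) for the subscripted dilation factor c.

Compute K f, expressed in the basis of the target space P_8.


the result is g(x) = -121x^7 + 63x^6 + (945/4)x^5 + (945/2)x^4 + (8505/16)x^3 + (5103/16)x^2 + (5119/64)x

E_{3/2} f = x^7 + (21/2)x^6 + (189/4)x^5 + (945/8)x^4 + (2835/16)x^3 + (5103/32)x^2 + (5087/64)x + 2139/128
θ E_{3/2} f = 7x^7 + 63x^6 + (945/4)x^5 + (945/2)x^4 + (8505/16)x^3 + (5103/16)x^2 + (5087/64)x
S_{-2} f = -128x^7 + (1/2)x
(θ E_{3/2} + S_{-2}) f = -121x^7 + 63x^6 + (945/4)x^5 + (945/2)x^4 + (8505/16)x^3 + (5103/16)x^2 + (5119/64)x


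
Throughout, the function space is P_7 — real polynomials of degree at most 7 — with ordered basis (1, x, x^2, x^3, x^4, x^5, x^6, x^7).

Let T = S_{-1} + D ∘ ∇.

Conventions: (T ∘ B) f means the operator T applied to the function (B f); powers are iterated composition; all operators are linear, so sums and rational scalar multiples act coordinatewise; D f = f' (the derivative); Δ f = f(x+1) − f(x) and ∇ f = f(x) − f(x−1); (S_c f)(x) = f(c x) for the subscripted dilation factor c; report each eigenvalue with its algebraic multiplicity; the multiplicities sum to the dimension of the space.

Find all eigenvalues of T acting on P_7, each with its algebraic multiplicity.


image of 1: 1
image of x: -x
image of x^2: x^2 + 2
image of x^3: -x^3 + 6x - 3
image of x^4: x^4 + 12x^2 - 12x + 4
image of x^5: -x^5 + 20x^3 - 30x^2 + 20x - 5
image of x^6: x^6 + 30x^4 - 60x^3 + 60x^2 - 30x + 6
image of x^7: -x^7 + 42x^5 - 105x^4 + 140x^3 - 105x^2 + 42x - 7
the matrix is upper triangular; its diagonal is (1, -1, 1, -1, 1, -1, 1, -1)
for a triangular matrix the eigenvalues are the diagonal entries, with algebraic multiplicity their repetition count

λ = -1 (multiplicity 4), λ = 1 (multiplicity 4)


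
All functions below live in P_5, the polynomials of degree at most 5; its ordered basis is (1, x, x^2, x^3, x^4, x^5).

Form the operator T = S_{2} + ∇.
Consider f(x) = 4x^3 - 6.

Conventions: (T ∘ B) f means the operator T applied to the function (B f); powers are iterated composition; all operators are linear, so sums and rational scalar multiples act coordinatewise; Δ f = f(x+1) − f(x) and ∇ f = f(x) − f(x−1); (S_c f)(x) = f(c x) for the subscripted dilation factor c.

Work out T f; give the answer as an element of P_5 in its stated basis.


g(x) = 32x^3 + 12x^2 - 12x - 2

S_{2} f = 32x^3 - 6
∇ f = 12x^2 - 12x + 4
(S_{2} + ∇) f = 32x^3 + 12x^2 - 12x - 2


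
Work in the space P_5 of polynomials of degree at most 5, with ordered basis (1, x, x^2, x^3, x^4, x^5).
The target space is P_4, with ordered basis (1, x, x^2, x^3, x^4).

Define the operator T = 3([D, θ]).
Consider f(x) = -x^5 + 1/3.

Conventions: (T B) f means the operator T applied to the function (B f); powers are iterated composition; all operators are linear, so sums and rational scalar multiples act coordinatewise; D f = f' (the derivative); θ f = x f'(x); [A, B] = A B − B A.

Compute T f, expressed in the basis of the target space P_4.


θ f = -5x^5
D θ f = -25x^4
D f = -5x^4
θ D f = -20x^4
[D, θ] f = -5x^4
(3([D, θ])) f = -15x^4

g(x) = -15x^4


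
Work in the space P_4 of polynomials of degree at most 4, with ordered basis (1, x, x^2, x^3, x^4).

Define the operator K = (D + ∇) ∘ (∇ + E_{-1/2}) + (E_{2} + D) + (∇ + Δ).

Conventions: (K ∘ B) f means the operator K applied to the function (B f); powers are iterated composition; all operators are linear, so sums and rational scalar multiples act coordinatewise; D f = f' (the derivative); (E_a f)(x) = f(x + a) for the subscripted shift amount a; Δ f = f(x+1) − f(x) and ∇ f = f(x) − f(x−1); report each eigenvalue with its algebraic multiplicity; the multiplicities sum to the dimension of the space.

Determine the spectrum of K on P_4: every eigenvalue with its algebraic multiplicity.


image of 1: 1
image of x: x + 7
image of x^2: x^2 + 14x + 5
image of x^3: x^3 + 21x^2 + 15x + 5
image of x^4: x^4 + 28x^3 + 30x^2 + 20x + 57/2
the matrix is upper triangular; its diagonal is (1, 1, 1, 1, 1)
for a triangular matrix the eigenvalues are the diagonal entries, with algebraic multiplicity their repetition count

λ = 1 (multiplicity 5)


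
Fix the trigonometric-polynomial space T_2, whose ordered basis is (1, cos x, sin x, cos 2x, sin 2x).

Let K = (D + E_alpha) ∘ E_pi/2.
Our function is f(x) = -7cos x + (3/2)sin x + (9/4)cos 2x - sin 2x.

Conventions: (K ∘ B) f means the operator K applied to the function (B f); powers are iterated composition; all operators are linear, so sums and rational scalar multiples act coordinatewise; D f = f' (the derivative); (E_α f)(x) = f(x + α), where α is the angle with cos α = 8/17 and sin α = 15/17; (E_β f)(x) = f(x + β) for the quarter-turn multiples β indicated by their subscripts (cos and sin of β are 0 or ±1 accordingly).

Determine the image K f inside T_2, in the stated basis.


the result is g(x) = (236/17)cos x + (8/17)sin x + (4721/1156)cos 2x + (3359/578)sin 2x

E_pi/2 f = (3/2)cos x + 7sin x - (9/4)cos 2x + sin 2x
D E_pi/2 f = 7cos x - (3/2)sin x + 2cos 2x + (9/2)sin 2x
E_alpha E_pi/2 f = (117/17)cos x + (67/34)sin x + (2409/1156)cos 2x + (379/289)sin 2x
(D + E_alpha) E_pi/2 f = (236/17)cos x + (8/17)sin x + (4721/1156)cos 2x + (3359/578)sin 2x


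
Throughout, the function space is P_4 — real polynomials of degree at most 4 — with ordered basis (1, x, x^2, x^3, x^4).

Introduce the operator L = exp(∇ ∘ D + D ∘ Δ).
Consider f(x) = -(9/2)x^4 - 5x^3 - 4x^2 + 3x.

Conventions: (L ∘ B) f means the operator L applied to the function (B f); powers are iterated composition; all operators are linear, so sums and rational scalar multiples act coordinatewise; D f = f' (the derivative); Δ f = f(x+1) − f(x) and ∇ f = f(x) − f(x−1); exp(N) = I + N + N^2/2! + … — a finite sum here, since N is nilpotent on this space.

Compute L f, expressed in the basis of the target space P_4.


order-1 term: -108x^2 - 60x - 52
order-2 term: -216
the series for exp(∇ ∘ D + D ∘ Δ) f terminates at order 2
exp(∇ ∘ D + D ∘ Δ) f = -(9/2)x^4 - 5x^3 - 112x^2 - 57x - 268

the image equals g(x) = -(9/2)x^4 - 5x^3 - 112x^2 - 57x - 268


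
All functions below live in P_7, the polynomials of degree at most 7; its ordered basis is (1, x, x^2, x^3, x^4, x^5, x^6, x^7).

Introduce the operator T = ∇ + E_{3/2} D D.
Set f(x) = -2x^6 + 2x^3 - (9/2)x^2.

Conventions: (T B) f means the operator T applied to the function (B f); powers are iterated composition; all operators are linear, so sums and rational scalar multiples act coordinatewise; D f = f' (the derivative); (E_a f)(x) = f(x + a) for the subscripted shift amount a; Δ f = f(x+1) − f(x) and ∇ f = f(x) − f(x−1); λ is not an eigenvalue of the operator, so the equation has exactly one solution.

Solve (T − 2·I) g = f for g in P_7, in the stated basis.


the image equals g(x) = x^6 + 3x^5 + 15x^4 + 144x^3 + (2433/4)x^2 + (6099/4)x + 34555/16

write g with unknown coordinates in the stated basis and equate coefficients in (T − 2·I) g = f
solving from the highest basis element down gives g = x^6 + 3x^5 + 15x^4 + 144x^3 + (2433/4)x^2 + (6099/4)x + 34555/16
check: T g = 6x^5 + 30x^4 + 290x^3 + 1212x^2 + (6099/2)x + 34555/8
so T g − 2·g = -2x^6 + 2x^3 - (9/2)x^2 = f ✓


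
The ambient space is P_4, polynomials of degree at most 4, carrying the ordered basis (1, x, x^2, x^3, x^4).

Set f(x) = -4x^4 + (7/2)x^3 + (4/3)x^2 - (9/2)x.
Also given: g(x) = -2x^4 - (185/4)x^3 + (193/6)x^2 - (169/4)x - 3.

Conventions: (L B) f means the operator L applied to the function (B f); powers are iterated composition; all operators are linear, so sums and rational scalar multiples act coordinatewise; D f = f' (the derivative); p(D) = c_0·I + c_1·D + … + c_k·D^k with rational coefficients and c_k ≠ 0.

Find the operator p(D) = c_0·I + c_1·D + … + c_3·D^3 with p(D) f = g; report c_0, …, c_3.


p(D) = (1/2)·I + 3·D + (1/2)·D^3, i.e. c_0 = 1/2, c_1 = 3, c_2 = 0, c_3 = 1/2

D^0 f = -4x^4 + (7/2)x^3 + (4/3)x^2 - (9/2)x
D^1 f = -16x^3 + (21/2)x^2 + (8/3)x - 9/2
D^2 f = -48x^2 + 21x + 8/3
D^3 f = -96x + 21
matching coefficients of g against c_0 f + c_1 Df + … from the top degree down determines the c_i
solution: c_0 = 1/2, c_1 = 3, c_2 = 0, c_3 = 1/2


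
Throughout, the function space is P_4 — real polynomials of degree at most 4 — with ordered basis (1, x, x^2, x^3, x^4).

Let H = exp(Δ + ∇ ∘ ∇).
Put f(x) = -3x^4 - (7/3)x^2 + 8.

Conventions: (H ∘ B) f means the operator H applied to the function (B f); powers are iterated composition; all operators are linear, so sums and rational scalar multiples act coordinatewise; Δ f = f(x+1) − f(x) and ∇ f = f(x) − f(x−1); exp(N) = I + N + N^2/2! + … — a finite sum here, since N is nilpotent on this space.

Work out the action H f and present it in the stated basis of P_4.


order-1 term: -12x^3 - 54x^2 + (166/3)x - 52
order-2 term: -18x^2 - 108x - 70/3
order-3 term: -12x - 54
order-4 term: -3
the series for exp(Δ + ∇ ∘ ∇) f terminates at order 4
exp(Δ + ∇ ∘ ∇) f = -3x^4 - 12x^3 - (223/3)x^2 - (194/3)x - 373/3

the image equals g(x) = -3x^4 - 12x^3 - (223/3)x^2 - (194/3)x - 373/3


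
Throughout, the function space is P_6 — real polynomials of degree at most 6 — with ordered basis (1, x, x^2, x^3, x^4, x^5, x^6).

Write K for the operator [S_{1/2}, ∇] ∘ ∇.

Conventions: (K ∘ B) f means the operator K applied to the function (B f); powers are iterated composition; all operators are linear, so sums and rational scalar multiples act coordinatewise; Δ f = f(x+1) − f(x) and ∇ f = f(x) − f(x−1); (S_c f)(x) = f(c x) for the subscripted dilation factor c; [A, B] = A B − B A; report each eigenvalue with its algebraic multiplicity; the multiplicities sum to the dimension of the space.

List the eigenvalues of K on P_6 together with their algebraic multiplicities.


image of 1: 0
image of x: 0
image of x^2: 1
image of x^3: (3/2)x - 15/4
image of x^4: (3/2)x^2 - (15/2)x + 10
image of x^5: (5/4)x^3 - (75/8)x^2 + 25x - 375/16
image of x^6: (15/16)x^4 - (75/8)x^3 + (75/2)x^2 - (1125/16)x + 413/8
the matrix is upper triangular; its diagonal is (0, 0, 0, 0, 0, 0, 0)
for a triangular matrix the eigenvalues are the diagonal entries, with algebraic multiplicity their repetition count

λ = 0 (multiplicity 7)


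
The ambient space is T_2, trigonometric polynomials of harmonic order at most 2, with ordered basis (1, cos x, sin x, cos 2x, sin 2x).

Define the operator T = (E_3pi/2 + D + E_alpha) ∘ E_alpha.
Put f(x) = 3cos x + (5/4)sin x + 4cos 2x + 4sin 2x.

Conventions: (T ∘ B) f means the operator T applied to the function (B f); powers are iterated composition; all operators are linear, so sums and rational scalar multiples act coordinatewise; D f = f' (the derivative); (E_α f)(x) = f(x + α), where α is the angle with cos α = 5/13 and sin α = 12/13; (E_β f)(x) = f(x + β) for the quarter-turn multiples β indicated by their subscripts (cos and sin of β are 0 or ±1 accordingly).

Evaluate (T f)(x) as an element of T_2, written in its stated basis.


the result is g(x) = -(207/169)cos x - (2035/676)sin x - (439000/28561)cos 2x + (273496/28561)sin 2x

E_alpha f = (30/13)cos x - (119/52)sin x + (4/169)cos 2x - (956/169)sin 2x
E_3pi/2 E_alpha f = (119/52)cos x + (30/13)sin x - (4/169)cos 2x + (956/169)sin 2x
D E_alpha f = -(119/52)cos x - (30/13)sin x - (1912/169)cos 2x - (8/169)sin 2x
E_alpha E_alpha f = -(207/169)cos x - (2035/676)sin x - (115196/28561)cos 2x + (113284/28561)sin 2x
(E_3pi/2 + D + E_alpha) E_alpha f = -(207/169)cos x - (2035/676)sin x - (439000/28561)cos 2x + (273496/28561)sin 2x


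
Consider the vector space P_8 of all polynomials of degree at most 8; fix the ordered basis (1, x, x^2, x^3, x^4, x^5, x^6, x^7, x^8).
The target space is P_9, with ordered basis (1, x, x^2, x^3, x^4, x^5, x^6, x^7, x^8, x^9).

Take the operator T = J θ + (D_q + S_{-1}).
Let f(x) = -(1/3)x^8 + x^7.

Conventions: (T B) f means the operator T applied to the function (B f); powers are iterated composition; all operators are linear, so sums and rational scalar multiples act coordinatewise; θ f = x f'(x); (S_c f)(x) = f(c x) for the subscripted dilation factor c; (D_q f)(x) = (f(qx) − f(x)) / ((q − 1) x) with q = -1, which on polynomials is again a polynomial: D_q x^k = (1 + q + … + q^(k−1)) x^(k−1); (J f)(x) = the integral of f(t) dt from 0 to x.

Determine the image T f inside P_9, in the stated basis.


θ f = -(8/3)x^8 + 7x^7
J θ f = -(8/27)x^9 + (7/8)x^8
D_q f = x^6
S_{-1} f = -(1/3)x^8 - x^7
(D_q + S_{-1}) f = -(1/3)x^8 - x^7 + x^6
(J θ + (D_q + S_{-1})) f = -(8/27)x^9 + (13/24)x^8 - x^7 + x^6

the result is g(x) = -(8/27)x^9 + (13/24)x^8 - x^7 + x^6


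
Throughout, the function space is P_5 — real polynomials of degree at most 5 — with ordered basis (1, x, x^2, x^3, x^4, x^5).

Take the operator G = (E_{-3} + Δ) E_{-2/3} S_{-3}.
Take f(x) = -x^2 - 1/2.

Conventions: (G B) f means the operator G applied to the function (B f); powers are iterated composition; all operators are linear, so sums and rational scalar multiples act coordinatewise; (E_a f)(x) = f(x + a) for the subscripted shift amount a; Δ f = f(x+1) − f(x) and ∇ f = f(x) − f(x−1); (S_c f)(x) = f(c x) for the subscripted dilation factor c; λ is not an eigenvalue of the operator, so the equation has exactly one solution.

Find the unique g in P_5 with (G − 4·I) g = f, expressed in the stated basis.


write g with unknown coordinates in the stated basis and equate coefficients in (G − 4·I) g = f
solving from the highest basis element down gives g = -(1/5)x^2 + (48/35)x - 283/70
check: G g = -(9/5)x^2 + (192/35)x - 1167/70
so G g − 4·g = -x^2 - 1/2 = f ✓

g(x) = -(1/5)x^2 + (48/35)x - 283/70


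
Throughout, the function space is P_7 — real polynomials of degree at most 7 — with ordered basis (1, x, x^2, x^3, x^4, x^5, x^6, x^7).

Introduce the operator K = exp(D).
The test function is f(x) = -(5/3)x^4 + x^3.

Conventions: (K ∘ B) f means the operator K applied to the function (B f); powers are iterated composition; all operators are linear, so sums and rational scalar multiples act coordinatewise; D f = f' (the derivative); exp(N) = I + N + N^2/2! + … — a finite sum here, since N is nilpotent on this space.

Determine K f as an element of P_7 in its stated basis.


order-1 term: -(20/3)x^3 + 3x^2
order-2 term: -10x^2 + 3x
order-3 term: -(20/3)x + 1
order-4 term: -5/3
the series for exp(D) f terminates at order 4
exp(D) f = -(5/3)x^4 - (17/3)x^3 - 7x^2 - (11/3)x - 2/3

the image equals g(x) = -(5/3)x^4 - (17/3)x^3 - 7x^2 - (11/3)x - 2/3


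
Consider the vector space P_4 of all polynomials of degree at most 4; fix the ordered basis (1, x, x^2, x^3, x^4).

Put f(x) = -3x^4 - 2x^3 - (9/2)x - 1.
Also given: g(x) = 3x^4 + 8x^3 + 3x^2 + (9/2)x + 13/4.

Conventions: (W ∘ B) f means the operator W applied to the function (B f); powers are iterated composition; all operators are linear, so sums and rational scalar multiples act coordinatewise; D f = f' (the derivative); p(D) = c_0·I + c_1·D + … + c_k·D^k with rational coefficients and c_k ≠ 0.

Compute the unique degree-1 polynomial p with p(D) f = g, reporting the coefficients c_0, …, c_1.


p(D) = -I − (1/2)·D, i.e. c_0 = -1, c_1 = -1/2

D^0 f = -3x^4 - 2x^3 - (9/2)x - 1
D^1 f = -12x^3 - 6x^2 - 9/2
matching coefficients of g against c_0 f + c_1 Df + … from the top degree down determines the c_i
solution: c_0 = -1, c_1 = -1/2


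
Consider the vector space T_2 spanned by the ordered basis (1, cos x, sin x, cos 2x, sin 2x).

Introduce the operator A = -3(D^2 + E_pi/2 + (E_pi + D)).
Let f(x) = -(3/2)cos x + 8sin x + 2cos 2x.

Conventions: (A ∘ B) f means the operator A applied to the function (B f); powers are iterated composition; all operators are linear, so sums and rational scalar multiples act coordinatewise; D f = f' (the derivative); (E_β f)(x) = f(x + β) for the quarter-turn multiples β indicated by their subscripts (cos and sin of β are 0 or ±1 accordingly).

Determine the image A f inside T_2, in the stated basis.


g(x) = -57cos x + 39sin x + 24cos 2x + 12sin 2x

D f = 8cos x + (3/2)sin x - 4sin 2x
D D f = (3/2)cos x - 8sin x - 8cos 2x
E_pi/2 f = 8cos x + (3/2)sin x - 2cos 2x
E_pi f = (3/2)cos x - 8sin x + 2cos 2x
D f = 8cos x + (3/2)sin x - 4sin 2x
(E_pi + D) f = (19/2)cos x - (13/2)sin x + 2cos 2x - 4sin 2x
(D^2 + E_pi/2 + (E_pi + D)) f = 19cos x - 13sin x - 8cos 2x - 4sin 2x
(-3(D^2 + E_pi/2 + (E_pi + D))) f = -57cos x + 39sin x + 24cos 2x + 12sin 2x


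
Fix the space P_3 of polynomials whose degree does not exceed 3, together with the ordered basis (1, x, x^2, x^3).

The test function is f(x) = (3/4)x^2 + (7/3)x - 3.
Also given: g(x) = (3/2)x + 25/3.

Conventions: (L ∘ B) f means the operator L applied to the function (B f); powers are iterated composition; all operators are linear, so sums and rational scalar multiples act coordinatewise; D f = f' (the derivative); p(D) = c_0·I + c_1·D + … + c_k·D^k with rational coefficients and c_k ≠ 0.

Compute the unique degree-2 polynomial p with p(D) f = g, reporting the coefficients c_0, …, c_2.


D^0 f = (3/4)x^2 + (7/3)x - 3
D^1 f = (3/2)x + 7/3
D^2 f = 3/2
matching coefficients of g against c_0 f + c_1 Df + … from the top degree down determines the c_i
solution: c_0 = 0, c_1 = 1, c_2 = 4

c_0 = 0, c_1 = 1, c_2 = 4


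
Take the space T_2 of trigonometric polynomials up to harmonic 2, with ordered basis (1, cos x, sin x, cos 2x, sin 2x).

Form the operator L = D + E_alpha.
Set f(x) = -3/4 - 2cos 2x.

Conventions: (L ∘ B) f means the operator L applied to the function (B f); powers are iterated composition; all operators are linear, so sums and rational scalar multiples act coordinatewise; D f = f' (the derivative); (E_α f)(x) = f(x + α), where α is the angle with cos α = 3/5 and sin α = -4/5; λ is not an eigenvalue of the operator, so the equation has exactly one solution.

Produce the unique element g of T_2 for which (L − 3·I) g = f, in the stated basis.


g(x) = 3/8 + (41/74)cos 2x - (13/74)sin 2x

write g with unknown coordinates in the stated basis and equate coefficients in (L − 3·I) g = f
solving from the highest basis element down gives g = 3/8 + (41/74)cos 2x - (13/74)sin 2x
check: L g = 3/8 - (25/74)cos 2x - (39/74)sin 2x
so L g − 3·g = -3/4 - 2cos 2x = f ✓


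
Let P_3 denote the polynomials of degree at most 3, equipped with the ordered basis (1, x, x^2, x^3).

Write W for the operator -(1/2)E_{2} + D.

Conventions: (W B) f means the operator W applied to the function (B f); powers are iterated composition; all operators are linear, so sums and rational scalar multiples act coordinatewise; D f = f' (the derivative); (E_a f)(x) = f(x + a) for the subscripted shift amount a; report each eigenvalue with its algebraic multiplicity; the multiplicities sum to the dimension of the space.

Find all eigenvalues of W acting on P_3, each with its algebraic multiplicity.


image of 1: -1/2
image of x: -(1/2)x
image of x^2: -(1/2)x^2 - 2
image of x^3: -(1/2)x^3 - 6x - 4
the matrix is upper triangular; its diagonal is (-1/2, -1/2, -1/2, -1/2)
for a triangular matrix the eigenvalues are the diagonal entries, with algebraic multiplicity their repetition count

λ = -1/2 (multiplicity 4)


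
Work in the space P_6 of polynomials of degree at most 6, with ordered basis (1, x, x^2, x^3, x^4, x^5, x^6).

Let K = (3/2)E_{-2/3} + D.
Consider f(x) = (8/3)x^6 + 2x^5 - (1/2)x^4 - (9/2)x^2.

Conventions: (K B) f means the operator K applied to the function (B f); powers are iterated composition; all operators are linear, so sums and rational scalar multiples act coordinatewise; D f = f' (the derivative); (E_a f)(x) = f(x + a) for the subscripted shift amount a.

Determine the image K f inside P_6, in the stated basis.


g(x) = 4x^6 + 3x^5 + (311/12)x^4 - (280/27)x^3 - (625/108)x^2 + (56/81)x - 2327/729

E_{-2/3} f = (8/3)x^6 - (26/3)x^5 + (191/18)x^4 - (452/81)x^3 - (625/162)x^2 + (1570/243)x - 4654/2187
((3/2)E_{-2/3}) f = 4x^6 - 13x^5 + (191/12)x^4 - (226/27)x^3 - (625/108)x^2 + (785/81)x - 2327/729
D f = 16x^5 + 10x^4 - 2x^3 - 9x
((3/2)E_{-2/3} + D) f = 4x^6 + 3x^5 + (311/12)x^4 - (280/27)x^3 - (625/108)x^2 + (56/81)x - 2327/729


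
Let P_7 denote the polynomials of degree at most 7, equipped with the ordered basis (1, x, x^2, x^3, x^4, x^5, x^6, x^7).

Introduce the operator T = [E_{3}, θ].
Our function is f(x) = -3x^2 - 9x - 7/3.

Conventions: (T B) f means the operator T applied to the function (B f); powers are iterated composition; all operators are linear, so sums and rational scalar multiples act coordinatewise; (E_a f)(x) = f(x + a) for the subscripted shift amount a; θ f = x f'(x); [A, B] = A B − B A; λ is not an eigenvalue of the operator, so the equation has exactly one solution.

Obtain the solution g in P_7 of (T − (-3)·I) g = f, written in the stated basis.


write g with unknown coordinates in the stated basis and equate coefficients in (T − (-3)·I) g = f
solving from the highest basis element down gives g = -x^2 - x + 56/9
check: T g = -6x - 21
so T g − (-3)·g = -3x^2 - 9x - 7/3 = f ✓

the image equals g(x) = -x^2 - x + 56/9


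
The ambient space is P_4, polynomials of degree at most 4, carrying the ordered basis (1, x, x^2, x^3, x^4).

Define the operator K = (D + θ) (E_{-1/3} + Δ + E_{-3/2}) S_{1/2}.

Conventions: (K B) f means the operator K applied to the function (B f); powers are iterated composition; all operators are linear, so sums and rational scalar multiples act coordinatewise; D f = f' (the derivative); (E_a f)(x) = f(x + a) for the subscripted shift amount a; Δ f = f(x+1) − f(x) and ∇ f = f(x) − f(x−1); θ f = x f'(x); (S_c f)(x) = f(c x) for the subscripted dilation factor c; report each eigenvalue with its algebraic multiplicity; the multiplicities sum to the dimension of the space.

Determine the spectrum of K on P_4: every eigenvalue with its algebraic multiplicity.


image of 1: 0
image of x: x + 1
image of x^2: x^2 + (7/12)x - 5/12
image of x^3: (3/4)x^3 + (1/8)x^2 + (61/96)x + 121/96
image of x^4: (1/2)x^4 - (1/8)x^3 + (91/48)x^2 + (1657/864)x - 521/864
the matrix is upper triangular; its diagonal is (0, 1, 1, 3/4, 1/2)
for a triangular matrix the eigenvalues are the diagonal entries, with algebraic multiplicity their repetition count

λ = 0 (multiplicity 1), λ = 1/2 (multiplicity 1), λ = 3/4 (multiplicity 1), λ = 1 (multiplicity 2)


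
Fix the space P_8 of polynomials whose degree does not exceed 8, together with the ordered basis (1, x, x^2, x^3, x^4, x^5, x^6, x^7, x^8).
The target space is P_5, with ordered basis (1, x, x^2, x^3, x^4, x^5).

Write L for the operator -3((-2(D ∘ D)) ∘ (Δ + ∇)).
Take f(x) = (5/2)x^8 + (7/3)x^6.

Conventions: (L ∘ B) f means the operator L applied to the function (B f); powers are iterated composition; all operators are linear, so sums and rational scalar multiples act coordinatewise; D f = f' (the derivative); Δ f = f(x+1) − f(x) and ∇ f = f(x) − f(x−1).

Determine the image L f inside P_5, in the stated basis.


the image equals g(x) = 10080x^5 + 36960x^3 + 13440x

Δ f = 20x^7 + 70x^6 + 154x^5 + 210x^4 + (560/3)x^3 + 105x^2 + 34x + 29/6
∇ f = 20x^7 - 70x^6 + 154x^5 - 210x^4 + (560/3)x^3 - 105x^2 + 34x - 29/6
(Δ + ∇) f = 40x^7 + 308x^5 + (1120/3)x^3 + 68x
D (Δ + ∇) f = 280x^6 + 1540x^4 + 1120x^2 + 68
D D (Δ + ∇) f = 1680x^5 + 6160x^3 + 2240x
(-2(D ∘ D)) (Δ + ∇) f = -3360x^5 - 12320x^3 - 4480x
(-3((-2(D ∘ D)) ∘ (Δ + ∇))) f = 10080x^5 + 36960x^3 + 13440x


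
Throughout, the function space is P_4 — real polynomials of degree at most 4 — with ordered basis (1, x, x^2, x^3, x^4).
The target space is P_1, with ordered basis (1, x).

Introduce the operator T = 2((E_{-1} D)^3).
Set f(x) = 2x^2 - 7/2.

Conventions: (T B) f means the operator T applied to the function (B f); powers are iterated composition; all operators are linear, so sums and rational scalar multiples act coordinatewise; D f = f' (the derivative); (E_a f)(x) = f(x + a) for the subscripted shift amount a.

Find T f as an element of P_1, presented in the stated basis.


D f = 4x
E_{-1} D f = 4x - 4
D (E_{-1} D) f = 4
E_{-1} D (E_{-1} D) f = 4
D (E_{-1} D) (E_{-1} D) f = 0
E_{-1} D (E_{-1} D) (E_{-1} D) f = 0
(2((E_{-1} D)^3)) f = 0

g(x) = 0


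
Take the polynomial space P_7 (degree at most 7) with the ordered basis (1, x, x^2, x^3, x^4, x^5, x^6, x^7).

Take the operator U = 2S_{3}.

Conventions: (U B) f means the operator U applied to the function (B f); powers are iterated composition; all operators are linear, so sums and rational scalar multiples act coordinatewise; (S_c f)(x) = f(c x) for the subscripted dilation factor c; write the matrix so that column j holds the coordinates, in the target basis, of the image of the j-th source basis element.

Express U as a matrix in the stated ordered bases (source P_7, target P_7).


the matrix is [[2, 0, 0, 0, 0, 0, 0, 0]; [0, 6, 0, 0, 0, 0, 0, 0]; [0, 0, 18, 0, 0, 0, 0, 0]; [0, 0, 0, 54, 0, 0, 0, 0]; [0, 0, 0, 0, 162, 0, 0, 0]; [0, 0, 0, 0, 0, 486, 0, 0]; [0, 0, 0, 0, 0, 0, 1458, 0]; [0, 0, 0, 0, 0, 0, 0, 4374]] (rows listed top to bottom)

image of 1: 2
image of x: 6x
image of x^2: 18x^2
image of x^3: 54x^3
image of x^4: 162x^4
image of x^5: 486x^5
image of x^6: 1458x^6
image of x^7: 4374x^7
each image's coordinates form column j of the matrix


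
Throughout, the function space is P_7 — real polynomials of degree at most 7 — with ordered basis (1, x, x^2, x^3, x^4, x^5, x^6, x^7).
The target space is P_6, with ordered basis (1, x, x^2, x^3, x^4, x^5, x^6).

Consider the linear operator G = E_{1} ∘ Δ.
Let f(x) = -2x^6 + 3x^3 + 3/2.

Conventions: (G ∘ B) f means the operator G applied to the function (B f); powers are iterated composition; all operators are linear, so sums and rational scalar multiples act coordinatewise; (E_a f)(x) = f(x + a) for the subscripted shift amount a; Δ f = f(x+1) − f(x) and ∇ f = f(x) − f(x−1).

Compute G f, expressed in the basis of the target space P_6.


the image equals g(x) = -12x^5 - 90x^4 - 280x^3 - 441x^2 - 345x - 105

Δ f = -12x^5 - 30x^4 - 40x^3 - 21x^2 - 3x + 1
E_{1} Δ f = -12x^5 - 90x^4 - 280x^3 - 441x^2 - 345x - 105
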